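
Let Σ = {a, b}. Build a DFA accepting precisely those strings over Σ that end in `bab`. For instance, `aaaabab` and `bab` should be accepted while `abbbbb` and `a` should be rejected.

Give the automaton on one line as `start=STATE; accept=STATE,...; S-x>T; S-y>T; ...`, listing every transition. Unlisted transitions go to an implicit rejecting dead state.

start=s0; accept=s3; s0-a>s0; s0-b>s1; s1-a>s2; s1-b>s1; s2-a>s0; s2-b>s3; s3-a>s2; s3-b>s1

Remember how much of `bab` the current input suffix matches. State s0 means no match yet; s1 means the last symbol is `b`; s2 means the last 2 symbols are `ba`; s3 means the last 3 symbols are `bab`. Only s3 accepts. On a mismatch, fall back to the longest proper suffix that is still a prefix of `bab`.
With 4 states:
        a   b  
>  s0   s0  s1 
   s1   s2  s1 
   s2   s0  s3 
 * s3   s2  s1 
(> = start, * = accepting)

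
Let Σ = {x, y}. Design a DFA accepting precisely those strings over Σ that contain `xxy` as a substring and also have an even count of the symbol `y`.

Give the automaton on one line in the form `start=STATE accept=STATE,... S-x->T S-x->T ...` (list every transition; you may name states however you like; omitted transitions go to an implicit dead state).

Handle the two conditions separately and then intersect. The first has 4 states tracking whether and how much of `xxy` has been seen; the second has 2 states tracking the count of `y`s modulo 2. A product state is a pair (one from each), accepting exactly when both do. Equivalent product states are then merged.
7 states suffice.
        x   y  
>  q0   q1  q2 
   q1   q3  q2 
   q2   q4  q0 
   q3   q3  q5 
   q4   q5  q0 
   q5   q5  q6 
 * q6   q6  q5 
(> = start, * = accepting)

start=q0 accept=q6 q0-x->q1 q0-y->q2 q1-x->q3 q1-y->q2 q2-x->q4 q2-y->q0 q3-x->q3 q3-y->q5 q4-x->q5 q4-y->q0 q5-x->q5 q5-y->q6 q6-x->q6 q6-y->q5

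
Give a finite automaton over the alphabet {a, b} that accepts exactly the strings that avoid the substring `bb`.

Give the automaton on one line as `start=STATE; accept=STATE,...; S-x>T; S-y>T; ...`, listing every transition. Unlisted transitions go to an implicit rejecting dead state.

start=s0; accept=s0,s1; s0-a>s0; s0-b>s1; s1-a>s0; s1-b>s2; s2-a>s2; s2-b>s2

This is the complement of 'contains `bb`'. Use the same substring-matching states — s0 through s2 holding how much of `bb` has just been matched — but flip the accepting set: everything except the trap s2 accepts.
3 states suffice.
        a   b  
>* s0   s0  s1 
 * s1   s0  s2 
   s2   s2  s2 
(> = start, * = accepting)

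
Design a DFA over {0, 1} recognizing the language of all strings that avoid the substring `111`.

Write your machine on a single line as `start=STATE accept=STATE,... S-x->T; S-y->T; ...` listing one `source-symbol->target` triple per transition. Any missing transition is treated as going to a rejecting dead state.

start=q0; accept=q0,q1,q2; q0-0->q0; q0-1->q1; q1-0->q0; q1-1->q2; q2-0->q0; q2-1->q3; q3-0->q3; q3-1->q3

This is the complement of 'contains `111`'. Use the same substring-matching states — q0 through q3 holding how much of `111` has just been matched — but flip the accepting set: everything except the trap q3 accepts.
With 4 states:
        0   1  
>* q0   q0  q1 
 * q1   q0  q2 
 * q2   q0  q3 
   q3   q3  q3 
(> = start, * = accepting)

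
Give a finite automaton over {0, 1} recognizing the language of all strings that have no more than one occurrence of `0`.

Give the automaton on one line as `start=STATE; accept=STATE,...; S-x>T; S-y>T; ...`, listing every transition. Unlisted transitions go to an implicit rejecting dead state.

start=s0; accept=s0,s1; s0-0>s1; s0-1>s0; s1-0>s2; s1-1>s1; s2-0>s2; s2-1>s2

Only the number of `0`s matters, and only up to 2. Make a chain s0 → s1 → s2 advanced by each `0` (with s2 absorbing); every other symbol self-loops. The accepting set is {s0, s1}.
With 3 states:
        0   1  
>* s0   s1  s0 
 * s1   s2  s1 
   s2   s2  s2 
(> = start, * = accepting)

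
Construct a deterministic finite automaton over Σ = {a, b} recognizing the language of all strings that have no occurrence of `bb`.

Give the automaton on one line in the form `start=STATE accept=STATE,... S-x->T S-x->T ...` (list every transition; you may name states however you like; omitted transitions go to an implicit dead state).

start=s0 accept=s0,s1 s0-a->s0 s0-b->s1 s1-a->s0 s1-b->s2 s2-a->s2 s2-b->s2

Track partial matches of the forbidden pattern `bb`. State s2 is a dead state reached once `bb` has occurred; every other state accepts. s0 means no part of `bb` is currently matched.
        a   b  
>* s0   s0  s1 
 * s1   s0  s2 
   s2   s2  s2 
(> = start, * = accepting)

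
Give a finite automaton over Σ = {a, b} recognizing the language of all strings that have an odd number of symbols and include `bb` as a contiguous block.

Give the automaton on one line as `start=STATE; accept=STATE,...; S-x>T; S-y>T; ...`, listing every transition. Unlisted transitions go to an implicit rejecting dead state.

start=s0; accept=s5; s0-a>s1; s0-b>s2; s1-a>s0; s1-b>s3; s2-a>s0; s2-b>s4; s3-a>s1; s3-b>s5; s4-a>s5; s4-b>s5; s5-a>s4; s5-b>s4

Handle the two conditions separately and then intersect. One (2 states) tracks the input length modulo 2; the other (3 states) tracks whether and how much of `bb` has been seen. Each combined state is a pair, one component from each; accept when both components accept.
With 6 states:
        a   b  
>  s0   s1  s2 
   s1   s0  s3 
   s2   s0  s4 
   s3   s1  s5 
   s4   s5  s5 
 * s5   s4  s4 
(> = start, * = accepting)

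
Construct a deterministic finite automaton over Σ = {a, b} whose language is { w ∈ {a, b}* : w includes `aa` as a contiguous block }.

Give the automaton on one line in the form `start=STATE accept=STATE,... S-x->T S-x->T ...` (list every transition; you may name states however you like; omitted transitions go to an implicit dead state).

Track how much of `aa` has been matched so far: state q0 is no progress, q2 is the absorbing accept state reached once `aa` has occurred. Intermediate states record partial matches; on a mismatch, fall back to the longest reusable overlap.
With 3 states:
        a   b  
>  q0   q1  q0 
   q1   q2  q0 
 * q2   q2  q2 
(> = start, * = accepting)

start=q0 accept=q2 q0-a->q1 q0-b->q0 q1-a->q2 q1-b->q0 q2-a->q2 q2-b->q2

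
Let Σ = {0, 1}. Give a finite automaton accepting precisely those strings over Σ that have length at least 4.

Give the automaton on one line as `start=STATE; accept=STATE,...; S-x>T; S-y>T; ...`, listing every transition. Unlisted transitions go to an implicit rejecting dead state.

start=q0; accept=q4,q5; q0-0>q1; q0-1>q1; q1-0>q2; q1-1>q2; q2-0>q3; q2-1>q3; q3-0>q4; q3-1>q4; q4-0>q5; q4-1>q5; q5-0>q5; q5-1>q5

We only need to distinguish lengths 0, 1, …, 4, and '>4'. Chain q0 → q1 → q2 → q3 → q4 → q5 on every symbol, with q5 looping. Accepting states: {q4, q5}.
6 states suffice.
        0   1  
>  q0   q1  q1 
   q1   q2  q2 
   q2   q3  q3 
   q3   q4  q4 
 * q4   q5  q5 
 * q5   q5  q5 
(> = start, * = accepting)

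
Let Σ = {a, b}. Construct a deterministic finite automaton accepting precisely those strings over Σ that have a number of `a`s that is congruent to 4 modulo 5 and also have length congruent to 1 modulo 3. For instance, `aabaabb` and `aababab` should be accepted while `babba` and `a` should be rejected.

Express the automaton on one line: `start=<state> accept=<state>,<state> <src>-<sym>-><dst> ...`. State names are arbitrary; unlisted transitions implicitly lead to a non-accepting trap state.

start=S0 accept=S9 S0-a->S1 S0-b->S2 S1-a->S3 S1-b->S4 S2-a->S4 S2-b->S5 S3-a->S6 S3-b->S7 S4-a->S7 S4-b->S8 S5-a->S8 S5-b->S0 S6-a->S9 S6-b->S10 S7-a->S10 S7-b->S11 S8-a->S11 S8-b->S1 S9-a->S5 S9-b->S12 S10-a->S12 S10-b->S13 S11-a->S13 S11-b->S3 S12-a->S0 S12-b->S14 S13-a->S14 S13-b->S6 S14-a->S2 S14-b->S9

Run two small machines in parallel and take their product. The first has 5 states tracking the count of `a`s modulo 5; the second has 3 states tracking the input length modulo 3. A product state is a pair (one from each), accepting exactly when both do.
With 15 states:
          a    b  
>  S0     S1   S2 
   S1     S3   S4 
   S2     S4   S5 
   S3     S6   S7 
   S4     S7   S8 
   S5     S8   S0 
   S6     S9  S10 
   S7    S10  S11 
   S8    S11   S1 
 * S9     S5  S12 
   S10   S12  S13 
   S11   S13   S3 
   S12    S0  S14 
   S13   S14   S6 
   S14    S2   S9 
(> = start, * = accepting)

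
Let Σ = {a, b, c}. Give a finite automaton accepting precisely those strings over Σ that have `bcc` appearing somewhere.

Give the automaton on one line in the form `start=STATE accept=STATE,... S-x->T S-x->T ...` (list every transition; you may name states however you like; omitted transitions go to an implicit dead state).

States S0..S2 record the length of the longest prefix of `bcc` that matches the current input suffix. Reaching S3 means `bcc` has been seen, and we stay there forever. Accept from S3.
A 4-state machine:
        a   b   c  
>  S0   S0  S1  S0 
   S1   S0  S1  S2 
   S2   S0  S1  S3 
 * S3   S3  S3  S3 
(> = start, * = accepting)

start=S0 accept=S3 S0-a->S0 S0-b->S1 S0-c->S0 S1-a->S0 S1-b->S1 S1-c->S2 S2-a->S0 S2-b->S1 S2-c->S3 S3-a->S3 S3-b->S3 S3-c->S3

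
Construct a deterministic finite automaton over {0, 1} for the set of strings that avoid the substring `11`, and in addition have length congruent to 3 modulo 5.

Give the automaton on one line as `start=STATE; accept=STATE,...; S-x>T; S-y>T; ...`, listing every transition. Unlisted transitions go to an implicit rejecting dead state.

start=q0; accept=q6,q7; q0-0>q1; q0-1>q2; q1-0>q3; q1-1>q4; q2-0>q3; q2-1>q5; q3-0>q6; q3-1>q7; q4-0>q6; q4-1>q5; q5-0>q5; q5-1>q5; q6-0>q8; q6-1>q9; q7-0>q8; q7-1>q5; q8-0>q0; q8-1>q10; q9-0>q0; q9-1>q5; q10-0>q1; q10-1>q5

Run two small machines in parallel and take their product. The first has 3 states tracking partial matches of the forbidden pattern `11`; the second has 5 states tracking the input length modulo 5. A product state is a pair (one from each), accepting exactly when both do. Equivalent product states are then merged.
          0    1  
>  q0     q1   q2 
   q1     q3   q4 
   q2     q3   q5 
   q3     q6   q7 
   q4     q6   q5 
   q5     q5   q5 
 * q6     q8   q9 
 * q7     q8   q5 
   q8     q0  q10 
   q9     q0   q5 
   q10    q1   q5 
(> = start, * = accepting)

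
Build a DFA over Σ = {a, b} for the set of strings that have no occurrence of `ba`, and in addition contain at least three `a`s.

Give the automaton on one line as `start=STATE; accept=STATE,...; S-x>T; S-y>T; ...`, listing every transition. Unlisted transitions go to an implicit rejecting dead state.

start=q0; accept=q4,q5; q0-a>q1; q0-b>q2; q1-a>q3; q1-b>q2; q2-a>q2; q2-b>q2; q3-a>q4; q3-b>q2; q4-a>q4; q4-b>q5; q5-a>q2; q5-b>q5

Run two small machines in parallel and take their product. The first has 3 states tracking partial matches of the forbidden pattern `ba`; the second has 5 states tracking the count of `a`s, saturating at 4. A product state is a pair (one from each), accepting exactly when both do. Equivalent product states are then merged.
6 states suffice.
        a   b  
>  q0   q1  q2 
   q1   q3  q2 
   q2   q2  q2 
   q3   q4  q2 
 * q4   q4  q5 
 * q5   q2  q5 
(> = start, * = accepting)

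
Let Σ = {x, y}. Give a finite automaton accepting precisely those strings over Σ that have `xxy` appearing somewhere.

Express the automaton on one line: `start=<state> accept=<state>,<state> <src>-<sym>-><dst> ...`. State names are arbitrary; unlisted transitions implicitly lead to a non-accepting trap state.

States A..C record the length of the longest prefix of `xxy` that matches the current input suffix. Reaching D means `xxy` has been seen, and we stay there forever. Accept from D.
4 states suffice.
       x  y 
>  A   B  A 
   B   C  A 
   C   C  D 
 * D   D  D 
(> = start, * = accepting)

start=A accept=D A-x->B A-y->A B-x->C B-y->A C-x->C C-y->D D-x->D D-y->D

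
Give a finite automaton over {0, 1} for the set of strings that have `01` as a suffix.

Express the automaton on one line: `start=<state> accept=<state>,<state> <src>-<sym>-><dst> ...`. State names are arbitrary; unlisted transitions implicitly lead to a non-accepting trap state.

start=S0 accept=S2 S0-0->S1 S0-1->S0 S1-0->S1 S1-1->S2 S2-0->S1 S2-1->S0

Let each state record the length of the longest suffix of the input read so far that is also a prefix of `01`. S1 means the last symbol is `0`; S2 means the last 2 symbols are `01`. Accept only at S2, where the string currently ends in `01`.
        0   1  
>  S0   S1  S0 
   S1   S1  S2 
 * S2   S1  S0 
(> = start, * = accepting)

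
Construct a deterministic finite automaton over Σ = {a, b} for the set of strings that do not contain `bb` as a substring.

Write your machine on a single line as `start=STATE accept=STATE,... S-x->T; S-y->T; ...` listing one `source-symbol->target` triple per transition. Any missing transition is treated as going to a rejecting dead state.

This is the complement of 'contains `bb`'. Use the same substring-matching states — q0 through q2 holding how much of `bb` has just been matched — but flip the accepting set: everything except the trap q2 accepts.
3 states suffice.
        a   b  
>* q0   q0  q1 
 * q1   q0  q2 
   q2   q2  q2 
(> = start, * = accepting)

start=q0; accept=q0,q1; q0-a->q0; q0-b->q1; q1-a->q0; q1-b->q2; q2-a->q2; q2-b->q2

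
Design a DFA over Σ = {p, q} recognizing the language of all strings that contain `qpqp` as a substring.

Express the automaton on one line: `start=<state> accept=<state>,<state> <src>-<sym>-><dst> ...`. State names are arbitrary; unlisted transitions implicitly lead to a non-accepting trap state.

Track how much of `qpqp` has been matched so far: state S0 is no progress, S4 is the absorbing accept state reached once `qpqp` has occurred. Intermediate states record partial matches; on a mismatch, fall back to the longest reusable overlap.
        p   q  
>  S0   S0  S1 
   S1   S2  S1 
   S2   S0  S3 
   S3   S4  S1 
 * S4   S4  S4 
(> = start, * = accepting)

start=S0 accept=S4 S0-p->S0 S0-q->S1 S1-p->S2 S1-q->S1 S2-p->S0 S2-q->S3 S3-p->S4 S3-q->S1 S4-p->S4 S4-q->S4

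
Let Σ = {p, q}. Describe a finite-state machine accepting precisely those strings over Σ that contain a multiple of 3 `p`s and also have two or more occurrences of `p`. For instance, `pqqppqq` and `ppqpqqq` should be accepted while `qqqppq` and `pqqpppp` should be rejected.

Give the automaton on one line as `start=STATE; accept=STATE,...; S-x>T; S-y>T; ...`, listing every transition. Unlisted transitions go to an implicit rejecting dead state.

Handle the two conditions separately and then intersect. One (3 states) tracks the count of `p`s modulo 3; the other (4 states) tracks the count of `p`s, saturating at 3. Each combined state is a pair, one component from each; accept when both components accept.
With 6 states:
        p   q  
>  S0   S1  S0 
   S1   S2  S1 
   S2   S3  S2 
 * S3   S4  S3 
   S4   S5  S4 
   S5   S3  S5 
(> = start, * = accepting)

start=S0; accept=S3; S0-p>S1; S0-q>S0; S1-p>S2; S1-q>S1; S2-p>S3; S2-q>S2; S3-p>S4; S3-q>S3; S4-p>S5; S4-q>S4; S5-p>S3; S5-q>S5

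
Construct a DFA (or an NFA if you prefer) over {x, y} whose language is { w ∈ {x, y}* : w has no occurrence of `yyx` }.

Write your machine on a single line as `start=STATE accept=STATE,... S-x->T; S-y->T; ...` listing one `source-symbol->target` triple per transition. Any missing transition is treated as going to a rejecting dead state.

start=A; accept=A,B,C; A-x->A; A-y->B; B-x->A; B-y->C; C-x->D; C-y->C; D-x->D; D-y->D

Track partial matches of the forbidden pattern `yyx`. State D is a dead state reached once `yyx` has occurred; every other state accepts. A means no part of `yyx` is currently matched.
With 4 states:
       x  y 
>* A   A  B 
 * B   A  C 
 * C   D  C 
   D   D  D 
(> = start, * = accepting)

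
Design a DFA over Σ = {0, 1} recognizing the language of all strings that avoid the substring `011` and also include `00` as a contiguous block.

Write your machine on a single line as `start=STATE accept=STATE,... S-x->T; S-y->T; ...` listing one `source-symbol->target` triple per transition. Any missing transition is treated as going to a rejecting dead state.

Handle the two conditions separately and then intersect. One (4 states) tracks partial matches of the forbidden pattern `011`; the other (3 states) tracks whether and how much of `00` has been seen. Each combined state is a pair, one component from each; accept when both components accept. Equivalent product states are then merged.
6 states suffice.
        0   1  
>  s0   s1  s0 
   s1   s2  s3 
 * s2   s2  s4 
   s3   s1  s5 
 * s4   s2  s5 
   s5   s5  s5 
(> = start, * = accepting)

start=s0; accept=s2,s4; s0-0->s1; s0-1->s0; s1-0->s2; s1-1->s3; s2-0->s2; s2-1->s4; s3-0->s1; s3-1->s5; s4-0->s2; s4-1->s5; s5-0->s5; s5-1->s5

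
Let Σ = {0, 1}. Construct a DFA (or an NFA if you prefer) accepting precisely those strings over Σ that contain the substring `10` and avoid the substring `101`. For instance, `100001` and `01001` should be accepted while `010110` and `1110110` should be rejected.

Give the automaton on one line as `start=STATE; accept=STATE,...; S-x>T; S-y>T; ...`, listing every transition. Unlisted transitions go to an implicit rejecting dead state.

start=q0; accept=q2,q3,q5; q0-0>q0; q0-1>q1; q1-0>q2; q1-1>q1; q2-0>q3; q2-1>q4; q3-0>q3; q3-1>q5; q4-0>q4; q4-1>q4; q5-0>q2; q5-1>q5

Handle the two conditions separately and then intersect. The first has 3 states tracking whether and how much of `10` has been seen; the second has 4 states tracking partial matches of the forbidden pattern `101`. A product state is a pair (one from each), accepting exactly when both do.
A 6-state machine:
        0   1  
>  q0   q0  q1 
   q1   q2  q1 
 * q2   q3  q4 
 * q3   q3  q5 
   q4   q4  q4 
 * q5   q2  q5 
(> = start, * = accepting)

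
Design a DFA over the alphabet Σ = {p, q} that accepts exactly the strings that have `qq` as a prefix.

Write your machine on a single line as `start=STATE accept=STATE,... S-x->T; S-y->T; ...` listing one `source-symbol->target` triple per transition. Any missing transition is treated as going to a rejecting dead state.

Walk along `qq` while the input agrees: from S0 take `q` to S1, and so on. Any deviation drops to the rejecting sink S3. Once S2 is reached the prefix is confirmed and every continuation is accepted.
With 4 states:
        p   q  
>  S0   S3  S1 
   S1   S3  S2 
 * S2   S2  S2 
   S3   S3  S3 
(> = start, * = accepting)

start=S0; accept=S2; S0-p->S3; S0-q->S1; S1-p->S3; S1-q->S2; S2-p->S2; S2-q->S2; S3-p->S3; S3-q->S3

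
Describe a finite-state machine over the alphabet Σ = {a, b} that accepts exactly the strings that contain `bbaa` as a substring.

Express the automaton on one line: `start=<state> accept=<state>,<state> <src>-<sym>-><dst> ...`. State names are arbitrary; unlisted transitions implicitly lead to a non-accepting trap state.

start=q0 accept=q4 q0-a->q0 q0-b->q1 q1-a->q0 q1-b->q2 q2-a->q3 q2-b->q2 q3-a->q4 q3-b->q1 q4-a->q4 q4-b->q4

Track how much of `bbaa` has been matched so far: state q0 is no progress, q4 is the absorbing accept state reached once `bbaa` has occurred. Intermediate states record partial matches; on a mismatch, fall back to the longest reusable overlap.
5 states suffice.
        a   b  
>  q0   q0  q1 
   q1   q0  q2 
   q2   q3  q2 
   q3   q4  q1 
 * q4   q4  q4 
(> = start, * = accepting)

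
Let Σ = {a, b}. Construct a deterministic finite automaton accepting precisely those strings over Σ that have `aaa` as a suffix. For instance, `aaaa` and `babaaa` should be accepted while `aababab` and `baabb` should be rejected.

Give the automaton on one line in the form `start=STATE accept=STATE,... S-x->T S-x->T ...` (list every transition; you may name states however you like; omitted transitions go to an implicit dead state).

start=q0 accept=q3 q0-a->q1 q0-b->q0 q1-a->q2 q1-b->q0 q2-a->q3 q2-b->q0 q3-a->q3 q3-b->q0

Remember how much of `aaa` the current input suffix matches. State q0 means no match yet; q1 means the last symbol is `a`; q2 means the last 2 symbols are `aa`; q3 means the last 3 symbols are `aaa`. Only q3 accepts. On a mismatch, fall back to the longest proper suffix that is still a prefix of `aaa`.
A 4-state machine:
        a   b  
>  q0   q1  q0 
   q1   q2  q0 
   q2   q3  q0 
 * q3   q3  q0 
(> = start, * = accepting)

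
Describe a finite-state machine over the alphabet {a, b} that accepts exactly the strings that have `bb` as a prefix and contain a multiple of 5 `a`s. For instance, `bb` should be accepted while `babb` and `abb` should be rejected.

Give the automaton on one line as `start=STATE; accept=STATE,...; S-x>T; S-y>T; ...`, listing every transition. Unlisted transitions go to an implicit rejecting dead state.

start=s0; accept=s3; s0-a>s1; s0-b>s2; s1-a>s1; s1-b>s1; s2-a>s1; s2-b>s3; s3-a>s4; s3-b>s3; s4-a>s5; s4-b>s4; s5-a>s6; s5-b>s5; s6-a>s7; s6-b>s6; s7-a>s3; s7-b>s7

Build one automaton per condition and run them in lockstep. The first has 4 states tracking whether the input so far still matches the prefix `bb`; the second has 5 states tracking the count of `a`s modulo 5. A product state is a pair (one from each), accepting exactly when both do. Equivalent product states are then merged.
An 8-state machine:
        a   b  
>  s0   s1  s2 
   s1   s1  s1 
   s2   s1  s3 
 * s3   s4  s3 
   s4   s5  s4 
   s5   s6  s5 
   s6   s7  s6 
   s7   s3  s7 
(> = start, * = accepting)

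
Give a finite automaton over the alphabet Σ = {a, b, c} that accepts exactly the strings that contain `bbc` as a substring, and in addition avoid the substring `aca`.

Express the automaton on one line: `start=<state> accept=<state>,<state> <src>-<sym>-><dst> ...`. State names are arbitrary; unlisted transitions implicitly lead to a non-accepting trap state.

start=q0 accept=q6,q7,q8 q0-a->q1 q0-b->q2 q0-c->q0 q1-a->q1 q1-b->q2 q1-c->q3 q2-a->q1 q2-b->q4 q2-c->q0 q3-a->q5 q3-b->q2 q3-c->q0 q4-a->q1 q4-b->q4 q4-c->q6 q5-a->q5 q5-b->q5 q5-c->q5 q6-a->q7 q6-b->q6 q6-c->q6 q7-a->q7 q7-b->q6 q7-c->q8 q8-a->q5 q8-b->q6 q8-c->q6

Run two small machines in parallel and take their product. The first has 4 states tracking whether and how much of `bbc` has been seen; the second has 4 states tracking partial matches of the forbidden pattern `aca`. A product state is a pair (one from each), accepting exactly when both do. Equivalent product states are then merged.
        a   b   c  
>  q0   q1  q2  q0 
   q1   q1  q2  q3 
   q2   q1  q4  q0 
   q3   q5  q2  q0 
   q4   q1  q4  q6 
   q5   q5  q5  q5 
 * q6   q7  q6  q6 
 * q7   q7  q6  q8 
 * q8   q5  q6  q6 
(> = start, * = accepting)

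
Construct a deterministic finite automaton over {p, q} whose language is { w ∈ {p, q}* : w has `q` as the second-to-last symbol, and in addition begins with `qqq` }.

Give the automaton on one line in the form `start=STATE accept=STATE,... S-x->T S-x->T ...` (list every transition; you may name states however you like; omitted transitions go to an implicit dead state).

Handle the two conditions separately and then intersect. One (7 states) tracks the last 2 symbols read; the other (5 states) tracks whether the input so far still matches the prefix `qqq`. Each combined state is a pair, one component from each; accept when both components accept.
12 states suffice.
          p    q  
>  S0     S1   S2 
   S1     S3   S4 
   S2     S5   S6 
   S3     S3   S4 
   S4     S5   S7 
   S5     S3   S4 
   S6     S5   S8 
   S7     S5   S7 
 * S8     S9   S8 
 * S9    S10  S11 
   S10   S10  S11 
   S11    S9   S8 
(> = start, * = accepting)

start=S0 accept=S8,S9 S0-p->S1 S0-q->S2 S1-p->S3 S1-q->S4 S2-p->S5 S2-q->S6 S3-p->S3 S3-q->S4 S4-p->S5 S4-q->S7 S5-p->S3 S5-q->S4 S6-p->S5 S6-q->S8 S7-p->S5 S7-q->S7 S8-p->S9 S8-q->S8 S9-p->S10 S9-q->S11 S10-p->S10 S10-q->S11 S11-p->S9 S11-q->S8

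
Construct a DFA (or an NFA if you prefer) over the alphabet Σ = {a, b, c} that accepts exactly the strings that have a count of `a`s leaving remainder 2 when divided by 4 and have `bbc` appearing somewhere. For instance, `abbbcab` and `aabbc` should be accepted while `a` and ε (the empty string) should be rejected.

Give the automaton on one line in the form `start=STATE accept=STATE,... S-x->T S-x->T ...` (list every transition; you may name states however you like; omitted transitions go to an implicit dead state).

start=S0 accept=S14 S0-a->S1 S0-b->S2 S0-c->S0 S1-a->S3 S1-b->S4 S1-c->S1 S2-a->S1 S2-b->S5 S2-c->S0 S3-a->S6 S3-b->S7 S3-c->S3 S4-a->S3 S4-b->S8 S4-c->S1 S5-a->S1 S5-b->S5 S5-c->S9 S6-a->S0 S6-b->S10 S6-c->S6 S7-a->S6 S7-b->S11 S7-c->S3 S8-a->S3 S8-b->S8 S8-c->S12 S9-a->S12 S9-b->S9 S9-c->S9 S10-a->S0 S10-b->S13 S10-c->S6 S11-a->S6 S11-b->S11 S11-c->S14 S12-a->S14 S12-b->S12 S12-c->S12 S13-a->S0 S13-b->S13 S13-c->S15 S14-a->S15 S14-b->S14 S14-c->S14 S15-a->S9 S15-b->S15 S15-c->S15

Handle the two conditions separately and then intersect. The first has 4 states tracking the count of `a`s modulo 4; the second has 4 states tracking whether and how much of `bbc` has been seen. A product state is a pair (one from each), accepting exactly when both do.
A 16-state machine:
          a    b    c  
>  S0     S1   S2   S0 
   S1     S3   S4   S1 
   S2     S1   S5   S0 
   S3     S6   S7   S3 
   S4     S3   S8   S1 
   S5     S1   S5   S9 
   S6     S0  S10   S6 
   S7     S6  S11   S3 
   S8     S3   S8  S12 
   S9    S12   S9   S9 
   S10    S0  S13   S6 
   S11    S6  S11  S14 
   S12   S14  S12  S12 
   S13    S0  S13  S15 
 * S14   S15  S14  S14 
   S15    S9  S15  S15 
(> = start, * = accepting)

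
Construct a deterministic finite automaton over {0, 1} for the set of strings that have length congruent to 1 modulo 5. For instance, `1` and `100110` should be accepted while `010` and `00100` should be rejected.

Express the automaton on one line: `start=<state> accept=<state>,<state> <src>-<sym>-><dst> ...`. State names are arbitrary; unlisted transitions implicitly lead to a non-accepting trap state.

Only the length mod 5 matters, so use a 5-cycle: from any state, every input symbol moves to the next state, wrapping S4 back to S0. Mark S1 accepting.
With 5 states:
        0   1  
>  S0   S1  S1 
 * S1   S2  S2 
   S2   S3  S3 
   S3   S4  S4 
   S4   S0  S0 
(> = start, * = accepting)

start=S0 accept=S1 S0-0->S1 S0-1->S1 S1-0->S2 S1-1->S2 S2-0->S3 S2-1->S3 S3-0->S4 S3-1->S4 S4-0->S0 S4-1->S0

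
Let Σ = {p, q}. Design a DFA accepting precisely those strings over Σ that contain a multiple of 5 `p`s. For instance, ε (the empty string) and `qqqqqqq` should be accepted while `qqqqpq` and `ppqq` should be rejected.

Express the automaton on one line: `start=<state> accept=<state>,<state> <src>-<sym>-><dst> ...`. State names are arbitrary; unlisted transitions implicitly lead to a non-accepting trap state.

The only thing that matters is how many `p`s have appeared, reduced mod 5. Use one state per residue: S0 for 0, …, S4 for 4. Reading `p` moves to the next residue; anything else stays put. S0 is accepting.
        p   q  
>* S0   S1  S0 
   S1   S2  S1 
   S2   S3  S2 
   S3   S4  S3 
   S4   S0  S4 
(> = start, * = accepting)

start=S0 accept=S0 S0-p->S1 S0-q->S0 S1-p->S2 S1-q->S1 S2-p->S3 S2-q->S2 S3-p->S4 S3-q->S3 S4-p->S0 S4-q->S4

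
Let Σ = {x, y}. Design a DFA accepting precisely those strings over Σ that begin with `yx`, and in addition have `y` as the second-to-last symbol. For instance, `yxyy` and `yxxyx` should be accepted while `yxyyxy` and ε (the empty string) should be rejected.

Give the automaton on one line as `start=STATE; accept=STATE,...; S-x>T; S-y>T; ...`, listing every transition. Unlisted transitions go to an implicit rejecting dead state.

start=A; accept=D,G; A-x>B; A-y>C; B-x>B; B-y>B; C-x>D; C-y>B; D-x>E; D-y>F; E-x>E; E-y>F; F-x>D; F-y>G; G-x>D; G-y>G

Build one automaton per condition and run them in lockstep. One (4 states) tracks whether the input so far still matches the prefix `yx`; the other (7 states) tracks the last 2 symbols read. Each combined state is a pair, one component from each; accept when both components accept. Minimizing collapses redundant product states.
A 7-state machine:
       x  y 
>  A   B  C 
   B   B  B 
   C   D  B 
 * D   E  F 
   E   E  F 
   F   D  G 
 * G   D  G 
(> = start, * = accepting)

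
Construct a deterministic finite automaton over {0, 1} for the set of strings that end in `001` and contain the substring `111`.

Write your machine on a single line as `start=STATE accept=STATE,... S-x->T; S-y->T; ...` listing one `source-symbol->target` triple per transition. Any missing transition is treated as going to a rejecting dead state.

Build one automaton per condition and run them in lockstep. The first has 4 states tracking how much of the suffix `001` has currently been matched; the second has 4 states tracking whether and how much of `111` has been seen. A product state is a pair (one from each), accepting exactly when both do.
        0   1  
>  S0   S1  S2 
   S1   S3  S2 
   S2   S1  S4 
   S3   S3  S5 
   S4   S1  S6 
   S5   S1  S4 
   S6   S7  S6 
   S7   S8  S6 
   S8   S8  S9 
 * S9   S7  S6 
(> = start, * = accepting)

start=S0; accept=S9; S0-0->S1; S0-1->S2; S1-0->S3; S1-1->S2; S2-0->S1; S2-1->S4; S3-0->S3; S3-1->S5; S4-0->S1; S4-1->S6; S5-0->S1; S5-1->S4; S6-0->S7; S6-1->S6; S7-0->S8; S7-1->S6; S8-0->S8; S8-1->S9; S9-0->S7; S9-1->S6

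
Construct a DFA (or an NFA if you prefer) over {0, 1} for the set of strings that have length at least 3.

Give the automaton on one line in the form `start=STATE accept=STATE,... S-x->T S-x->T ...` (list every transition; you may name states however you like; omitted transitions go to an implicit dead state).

start=s0 accept=s3,s4 s0-0->s1 s0-1->s1 s1-0->s2 s1-1->s2 s2-0->s3 s2-1->s3 s3-0->s4 s3-1->s4 s4-0->s4 s4-1->s4

Count input length up to 4: every symbol moves from s0 toward s4, which means 'more than 3' and absorbs. Accept from {s3, s4}.
With 5 states:
        0   1  
>  s0   s1  s1 
   s1   s2  s2 
   s2   s3  s3 
 * s3   s4  s4 
 * s4   s4  s4 
(> = start, * = accepting)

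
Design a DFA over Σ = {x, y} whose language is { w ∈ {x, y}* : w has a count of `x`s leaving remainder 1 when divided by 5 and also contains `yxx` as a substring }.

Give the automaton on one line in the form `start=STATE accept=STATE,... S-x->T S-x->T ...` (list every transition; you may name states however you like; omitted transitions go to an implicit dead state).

Build one automaton per condition and run them in lockstep. The first has 5 states tracking the count of `x`s modulo 5; the second has 4 states tracking whether and how much of `yxx` has been seen. A product state is a pair (one from each), accepting exactly when both do.
          x    y  
>  s0     s1   s2 
   s1     s3   s4 
   s2     s5   s2 
   s3     s6   s7 
   s4     s8   s4 
   s5     s9   s4 
   s6    s10  s11 
   s7    s12   s7 
   s8    s13   s7 
   s9    s13   s9 
   s10    s0  s14 
   s11   s15  s11 
   s12   s16  s11 
   s13   s16  s13 
   s14   s17  s14 
   s15   s18  s14 
   s16   s18  s16 
   s17   s19   s2 
   s18   s19  s18 
 * s19    s9  s19 
(> = start, * = accepting)

start=s0 accept=s19 s0-x->s1 s0-y->s2 s1-x->s3 s1-y->s4 s2-x->s5 s2-y->s2 s3-x->s6 s3-y->s7 s4-x->s8 s4-y->s4 s5-x->s9 s5-y->s4 s6-x->s10 s6-y->s11 s7-x->s12 s7-y->s7 s8-x->s13 s8-y->s7 s9-x->s13 s9-y->s9 s10-x->s0 s10-y->s14 s11-x->s15 s11-y->s11 s12-x->s16 s12-y->s11 s13-x->s16 s13-y->s13 s14-x->s17 s14-y->s14 s15-x->s18 s15-y->s14 s16-x->s18 s16-y->s16 s17-x->s19 s17-y->s2 s18-x->s19 s18-y->s18 s19-x->s9 s19-y->s19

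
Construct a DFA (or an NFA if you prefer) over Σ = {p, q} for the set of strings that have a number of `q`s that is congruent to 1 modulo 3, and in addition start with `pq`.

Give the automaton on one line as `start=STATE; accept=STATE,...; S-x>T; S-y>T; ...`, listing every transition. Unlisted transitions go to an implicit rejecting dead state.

Handle the two conditions separately and then intersect. One (3 states) tracks the count of `q`s modulo 3; the other (4 states) tracks whether the input so far still matches the prefix `pq`. Each combined state is a pair, one component from each; accept when both components accept.
With 8 states:
        p   q  
>  s0   s1  s2 
   s1   s3  s4 
   s2   s2  s5 
   s3   s3  s2 
 * s4   s4  s6 
   s5   s5  s3 
   s6   s6  s7 
   s7   s7  s4 
(> = start, * = accepting)

start=s0; accept=s4; s0-p>s1; s0-q>s2; s1-p>s3; s1-q>s4; s2-p>s2; s2-q>s5; s3-p>s3; s3-q>s2; s4-p>s4; s4-q>s6; s5-p>s5; s5-q>s3; s6-p>s6; s6-q>s7; s7-p>s7; s7-q>s4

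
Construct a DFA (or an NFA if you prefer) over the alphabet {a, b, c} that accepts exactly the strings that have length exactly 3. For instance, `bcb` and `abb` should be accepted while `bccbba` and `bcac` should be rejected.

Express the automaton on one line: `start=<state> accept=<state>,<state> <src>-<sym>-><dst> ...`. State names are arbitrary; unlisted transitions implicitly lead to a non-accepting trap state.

start=S0 accept=S3 S0-a->S1 S0-b->S1 S0-c->S1 S1-a->S2 S1-b->S2 S1-c->S2 S2-a->S3 S2-b->S3 S2-c->S3 S3-a->S4 S3-b->S4 S3-c->S4 S4-a->S4 S4-b->S4 S4-c->S4

Count input length up to 4: every symbol moves from S0 toward S4, which means 'more than 3' and absorbs. Accept from {S3}.
5 states suffice.
        a   b   c  
>  S0   S1  S1  S1 
   S1   S2  S2  S2 
   S2   S3  S3  S3 
 * S3   S4  S4  S4 
   S4   S4  S4  S4 
(> = start, * = accepting)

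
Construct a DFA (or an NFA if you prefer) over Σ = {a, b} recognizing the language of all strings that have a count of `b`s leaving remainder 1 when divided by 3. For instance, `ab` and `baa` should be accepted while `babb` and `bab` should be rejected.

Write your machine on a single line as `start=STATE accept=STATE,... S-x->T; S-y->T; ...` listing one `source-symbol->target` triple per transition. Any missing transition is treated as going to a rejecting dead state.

start=q0; accept=q1; q0-a->q0; q0-b->q1; q1-a->q1; q1-b->q2; q2-a->q2; q2-b->q0

Keep the running count of `b`s modulo 3: each `b` advances along the cycle q0 → q1 → q2 → q0 while other symbols loop. Accept at q1.
A 3-state machine:
        a   b  
>  q0   q0  q1 
 * q1   q1  q2 
   q2   q2  q0 
(> = start, * = accepting)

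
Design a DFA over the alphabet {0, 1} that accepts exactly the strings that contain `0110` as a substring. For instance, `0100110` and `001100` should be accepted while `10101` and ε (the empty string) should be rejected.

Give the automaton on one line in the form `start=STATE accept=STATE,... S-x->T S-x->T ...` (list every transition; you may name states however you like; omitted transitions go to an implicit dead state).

States q0..q3 record the length of the longest prefix of `0110` that matches the current input suffix. Reaching q4 means `0110` has been seen, and we stay there forever. Accept from q4.
        0   1  
>  q0   q1  q0 
   q1   q1  q2 
   q2   q1  q3 
   q3   q4  q0 
 * q4   q4  q4 
(> = start, * = accepting)

start=q0 accept=q4 q0-0->q1 q0-1->q0 q1-0->q1 q1-1->q2 q2-0->q1 q2-1->q3 q3-0->q4 q3-1->q0 q4-0->q4 q4-1->q4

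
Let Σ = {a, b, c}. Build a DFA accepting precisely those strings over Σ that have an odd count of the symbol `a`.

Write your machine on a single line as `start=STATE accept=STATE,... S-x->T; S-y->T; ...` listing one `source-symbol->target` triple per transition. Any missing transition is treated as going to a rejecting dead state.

The only thing that matters is how many `a`s have appeared, reduced mod 2. Use one state per residue: q0 for 0, …, q1 for 1. Reading `a` moves to the next residue; anything else stays put. q1 is accepting.
A 2-state machine:
        a   b   c  
>  q0   q1  q0  q0 
 * q1   q0  q1  q1 
(> = start, * = accepting)

start=q0; accept=q1; q0-a->q1; q0-b->q0; q0-c->q0; q1-a->q0; q1-b->q1; q1-c->q1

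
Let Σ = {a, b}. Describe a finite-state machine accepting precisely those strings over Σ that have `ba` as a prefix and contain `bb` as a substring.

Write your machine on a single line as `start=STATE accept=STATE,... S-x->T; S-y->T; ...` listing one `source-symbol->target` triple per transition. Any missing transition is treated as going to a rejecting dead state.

Run two small machines in parallel and take their product. The first has 4 states tracking whether the input so far still matches the prefix `ba`; the second has 3 states tracking whether and how much of `bb` has been seen. A product state is a pair (one from each), accepting exactly when both do. Minimizing collapses redundant product states.
A 6-state machine:
        a   b  
>  S0   S1  S2 
   S1   S1  S1 
   S2   S3  S1 
   S3   S3  S4 
   S4   S3  S5 
 * S5   S5  S5 
(> = start, * = accepting)

start=S0; accept=S5; S0-a->S1; S0-b->S2; S1-a->S1; S1-b->S1; S2-a->S3; S2-b->S1; S3-a->S3; S3-b->S4; S4-a->S3; S4-b->S5; S5-a->S5; S5-b->S5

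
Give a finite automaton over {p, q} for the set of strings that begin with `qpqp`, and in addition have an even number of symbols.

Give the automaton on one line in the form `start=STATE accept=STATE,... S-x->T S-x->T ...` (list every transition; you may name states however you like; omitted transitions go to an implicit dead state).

start=S0 accept=S5 S0-p->S1 S0-q->S2 S1-p->S1 S1-q->S1 S2-p->S3 S2-q->S1 S3-p->S1 S3-q->S4 S4-p->S5 S4-q->S1 S5-p->S6 S5-q->S6 S6-p->S5 S6-q->S5

Handle the two conditions separately and then intersect. One (6 states) tracks whether the input so far still matches the prefix `qpqp`; the other (2 states) tracks the input length modulo 2. Each combined state is a pair, one component from each; accept when both components accept. Equivalent product states are then merged.
7 states suffice.
        p   q  
>  S0   S1  S2 
   S1   S1  S1 
   S2   S3  S1 
   S3   S1  S4 
   S4   S5  S1 
 * S5   S6  S6 
   S6   S5  S5 
(> = start, * = accepting)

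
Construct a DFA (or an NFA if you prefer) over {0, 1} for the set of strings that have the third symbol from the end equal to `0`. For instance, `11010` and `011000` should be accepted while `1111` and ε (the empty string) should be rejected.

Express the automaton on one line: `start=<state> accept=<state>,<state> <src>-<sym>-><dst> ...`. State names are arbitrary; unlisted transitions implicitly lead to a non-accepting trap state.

A DFA must remember the last 3 symbols (since which symbol is third-to-last isn't known until the input ends). Use one state per possible window of the last ≤3 symbols; accept from those whose window starts with `0`.
          0    1  
>  s0     s1   s2 
   s1     s3   s4 
   s2     s5   s6 
   s3     s7   s8 
   s4     s9  s10 
   s5    s11  s12 
   s6    s13  s14 
 * s7     s7   s8 
 * s8     s9  s10 
 * s9    s11  s12 
 * s10   s13  s14 
   s11    s7   s8 
   s12    s9  s10 
   s13   s11  s12 
   s14   s13  s14 
(> = start, * = accepting)

start=s0 accept=s7,s8,s9,s10 s0-0->s1 s0-1->s2 s1-0->s3 s1-1->s4 s2-0->s5 s2-1->s6 s3-0->s7 s3-1->s8 s4-0->s9 s4-1->s10 s5-0->s11 s5-1->s12 s6-0->s13 s6-1->s14 s7-0->s7 s7-1->s8 s8-0->s9 s8-1->s10 s9-0->s11 s9-1->s12 s10-0->s13 s10-1->s14 s11-0->s7 s11-1->s8 s12-0->s9 s12-1->s10 s13-0->s11 s13-1->s12 s14-0->s13 s14-1->s14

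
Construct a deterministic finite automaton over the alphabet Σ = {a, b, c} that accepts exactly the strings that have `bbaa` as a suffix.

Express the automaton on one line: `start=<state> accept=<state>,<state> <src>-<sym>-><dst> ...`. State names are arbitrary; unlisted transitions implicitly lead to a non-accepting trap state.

start=S0 accept=S4 S0-a->S0 S0-b->S1 S0-c->S0 S1-a->S0 S1-b->S2 S1-c->S0 S2-a->S3 S2-b->S2 S2-c->S0 S3-a->S4 S3-b->S1 S3-c->S0 S4-a->S0 S4-b->S1 S4-c->S0

Let each state record the length of the longest suffix of the input read so far that is also a prefix of `bbaa`. S1 means the last symbol is `b`; S2 means the last 2 symbols are `bb`; S3 means the last 3 symbols are `bba`; S4 means the last 4 symbols are `bbaa`. Accept only at S4, where the string currently ends in `bbaa`.
5 states suffice.
        a   b   c  
>  S0   S0  S1  S0 
   S1   S0  S2  S0 
   S2   S3  S2  S0 
   S3   S4  S1  S0 
 * S4   S0  S1  S0 
(> = start, * = accepting)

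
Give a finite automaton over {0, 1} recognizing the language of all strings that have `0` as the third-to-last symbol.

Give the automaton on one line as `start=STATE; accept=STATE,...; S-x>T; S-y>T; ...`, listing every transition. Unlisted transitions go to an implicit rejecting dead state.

start=s0; accept=s7,s8,s9,s10; s0-0>s1; s0-1>s2; s1-0>s3; s1-1>s4; s2-0>s5; s2-1>s6; s3-0>s7; s3-1>s8; s4-0>s9; s4-1>s10; s5-0>s11; s5-1>s12; s6-0>s13; s6-1>s14; s7-0>s7; s7-1>s8; s8-0>s9; s8-1>s10; s9-0>s11; s9-1>s12; s10-0>s13; s10-1>s14; s11-0>s7; s11-1>s8; s12-0>s9; s12-1>s10; s13-0>s11; s13-1>s12; s14-0>s13; s14-1>s14

Because acceptance depends on a position counted from the end, the machine has to buffer the most recent 3 symbols. Make each state the string of the last up-to-3 symbols read; on input `x` shift the window left and append `x`. Accept when the buffered window has length 3 and begins with `0`.
A 15-state machine:
          0    1  
>  s0     s1   s2 
   s1     s3   s4 
   s2     s5   s6 
   s3     s7   s8 
   s4     s9  s10 
   s5    s11  s12 
   s6    s13  s14 
 * s7     s7   s8 
 * s8     s9  s10 
 * s9    s11  s12 
 * s10   s13  s14 
   s11    s7   s8 
   s12    s9  s10 
   s13   s11  s12 
   s14   s13  s14 
(> = start, * = accepting)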